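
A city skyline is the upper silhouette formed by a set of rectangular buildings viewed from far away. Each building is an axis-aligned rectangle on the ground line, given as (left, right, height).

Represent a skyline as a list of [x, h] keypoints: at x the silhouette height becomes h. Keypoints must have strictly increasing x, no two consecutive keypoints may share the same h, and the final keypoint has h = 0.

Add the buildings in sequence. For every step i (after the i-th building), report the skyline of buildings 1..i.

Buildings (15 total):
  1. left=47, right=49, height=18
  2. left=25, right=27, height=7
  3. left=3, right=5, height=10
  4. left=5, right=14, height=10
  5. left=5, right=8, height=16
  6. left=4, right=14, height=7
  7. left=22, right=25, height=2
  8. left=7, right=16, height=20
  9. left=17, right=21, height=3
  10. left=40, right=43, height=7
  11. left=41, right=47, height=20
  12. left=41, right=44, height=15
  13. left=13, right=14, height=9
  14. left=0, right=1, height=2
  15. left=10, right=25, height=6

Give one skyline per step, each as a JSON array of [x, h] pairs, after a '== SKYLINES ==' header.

== SKYLINES ==
[[47,18],[49,0]]
[[25,7],[27,0],[47,18],[49,0]]
[[3,10],[5,0],[25,7],[27,0],[47,18],[49,0]]
[[3,10],[14,0],[25,7],[27,0],[47,18],[49,0]]
[[3,10],[5,16],[8,10],[14,0],[25,7],[27,0],[47,18],[49,0]]
[[3,10],[5,16],[8,10],[14,0],[25,7],[27,0],[47,18],[49,0]]
[[3,10],[5,16],[8,10],[14,0],[22,2],[25,7],[27,0],[47,18],[49,0]]
[[3,10],[5,16],[7,20],[16,0],[22,2],[25,7],[27,0],[47,18],[49,0]]
[[3,10],[5,16],[7,20],[16,0],[17,3],[21,0],[22,2],[25,7],[27,0],[47,18],[49,0]]
[[3,10],[5,16],[7,20],[16,0],[17,3],[21,0],[22,2],[25,7],[27,0],[40,7],[43,0],[47,18],[49,0]]
[[3,10],[5,16],[7,20],[16,0],[17,3],[21,0],[22,2],[25,7],[27,0],[40,7],[41,20],[47,18],[49,0]]
[[3,10],[5,16],[7,20],[16,0],[17,3],[21,0],[22,2],[25,7],[27,0],[40,7],[41,20],[47,18],[49,0]]
[[3,10],[5,16],[7,20],[16,0],[17,3],[21,0],[22,2],[25,7],[27,0],[40,7],[41,20],[47,18],[49,0]]
[[0,2],[1,0],[3,10],[5,16],[7,20],[16,0],[17,3],[21,0],[22,2],[25,7],[27,0],[40,7],[41,20],[47,18],[49,0]]
[[0,2],[1,0],[3,10],[5,16],[7,20],[16,6],[25,7],[27,0],[40,7],[41,20],[47,18],[49,0]]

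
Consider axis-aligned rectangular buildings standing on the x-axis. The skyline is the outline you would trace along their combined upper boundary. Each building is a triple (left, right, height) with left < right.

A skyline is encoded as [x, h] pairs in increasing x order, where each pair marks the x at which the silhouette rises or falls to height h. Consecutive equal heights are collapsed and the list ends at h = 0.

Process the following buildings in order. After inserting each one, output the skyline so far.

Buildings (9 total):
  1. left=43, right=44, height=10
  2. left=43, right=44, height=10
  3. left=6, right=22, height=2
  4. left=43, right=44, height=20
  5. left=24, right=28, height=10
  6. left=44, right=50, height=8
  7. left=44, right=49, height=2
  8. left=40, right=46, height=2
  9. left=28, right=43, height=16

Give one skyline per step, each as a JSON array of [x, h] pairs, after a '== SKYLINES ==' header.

== SKYLINES ==
[[43,10],[44,0]]
[[43,10],[44,0]]
[[6,2],[22,0],[43,10],[44,0]]
[[6,2],[22,0],[43,20],[44,0]]
[[6,2],[22,0],[24,10],[28,0],[43,20],[44,0]]
[[6,2],[22,0],[24,10],[28,0],[43,20],[44,8],[50,0]]
[[6,2],[22,0],[24,10],[28,0],[43,20],[44,8],[50,0]]
[[6,2],[22,0],[24,10],[28,0],[40,2],[43,20],[44,8],[50,0]]
[[6,2],[22,0],[24,10],[28,16],[43,20],[44,8],[50,0]]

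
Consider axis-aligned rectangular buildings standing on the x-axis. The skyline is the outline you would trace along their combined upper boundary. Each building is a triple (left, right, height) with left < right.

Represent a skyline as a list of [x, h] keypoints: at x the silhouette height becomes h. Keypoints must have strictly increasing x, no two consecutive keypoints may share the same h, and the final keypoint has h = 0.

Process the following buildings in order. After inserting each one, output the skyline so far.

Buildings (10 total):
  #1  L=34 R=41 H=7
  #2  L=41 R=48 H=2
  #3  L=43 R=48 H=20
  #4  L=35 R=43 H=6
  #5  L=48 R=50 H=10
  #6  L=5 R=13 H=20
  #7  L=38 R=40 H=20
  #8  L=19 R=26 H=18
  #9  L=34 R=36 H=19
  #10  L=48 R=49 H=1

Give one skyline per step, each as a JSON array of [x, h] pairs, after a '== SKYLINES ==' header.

== SKYLINES ==
[[34,7],[41,0]]
[[34,7],[41,2],[48,0]]
[[34,7],[41,2],[43,20],[48,0]]
[[34,7],[41,6],[43,20],[48,0]]
[[34,7],[41,6],[43,20],[48,10],[50,0]]
[[5,20],[13,0],[34,7],[41,6],[43,20],[48,10],[50,0]]
[[5,20],[13,0],[34,7],[38,20],[40,7],[41,6],[43,20],[48,10],[50,0]]
[[5,20],[13,0],[19,18],[26,0],[34,7],[38,20],[40,7],[41,6],[43,20],[48,10],[50,0]]
[[5,20],[13,0],[19,18],[26,0],[34,19],[36,7],[38,20],[40,7],[41,6],[43,20],[48,10],[50,0]]
[[5,20],[13,0],[19,18],[26,0],[34,19],[36,7],[38,20],[40,7],[41,6],[43,20],[48,10],[50,0]]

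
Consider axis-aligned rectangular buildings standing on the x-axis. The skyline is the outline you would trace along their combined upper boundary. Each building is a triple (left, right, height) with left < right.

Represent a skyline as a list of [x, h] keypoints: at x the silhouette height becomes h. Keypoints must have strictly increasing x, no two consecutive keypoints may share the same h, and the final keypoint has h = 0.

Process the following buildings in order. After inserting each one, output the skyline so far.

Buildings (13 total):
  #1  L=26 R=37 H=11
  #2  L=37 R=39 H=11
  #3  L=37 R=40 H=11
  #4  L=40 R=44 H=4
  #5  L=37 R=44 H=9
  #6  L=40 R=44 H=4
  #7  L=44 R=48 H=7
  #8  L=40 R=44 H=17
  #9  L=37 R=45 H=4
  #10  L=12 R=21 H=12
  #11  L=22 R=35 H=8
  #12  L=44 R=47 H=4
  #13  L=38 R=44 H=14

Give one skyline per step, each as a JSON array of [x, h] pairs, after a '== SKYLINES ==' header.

== SKYLINES ==
[[26,11],[37,0]]
[[26,11],[39,0]]
[[26,11],[40,0]]
[[26,11],[40,4],[44,0]]
[[26,11],[40,9],[44,0]]
[[26,11],[40,9],[44,0]]
[[26,11],[40,9],[44,7],[48,0]]
[[26,11],[40,17],[44,7],[48,0]]
[[26,11],[40,17],[44,7],[48,0]]
[[12,12],[21,0],[26,11],[40,17],[44,7],[48,0]]
[[12,12],[21,0],[22,8],[26,11],[40,17],[44,7],[48,0]]
[[12,12],[21,0],[22,8],[26,11],[40,17],[44,7],[48,0]]
[[12,12],[21,0],[22,8],[26,11],[38,14],[40,17],[44,7],[48,0]]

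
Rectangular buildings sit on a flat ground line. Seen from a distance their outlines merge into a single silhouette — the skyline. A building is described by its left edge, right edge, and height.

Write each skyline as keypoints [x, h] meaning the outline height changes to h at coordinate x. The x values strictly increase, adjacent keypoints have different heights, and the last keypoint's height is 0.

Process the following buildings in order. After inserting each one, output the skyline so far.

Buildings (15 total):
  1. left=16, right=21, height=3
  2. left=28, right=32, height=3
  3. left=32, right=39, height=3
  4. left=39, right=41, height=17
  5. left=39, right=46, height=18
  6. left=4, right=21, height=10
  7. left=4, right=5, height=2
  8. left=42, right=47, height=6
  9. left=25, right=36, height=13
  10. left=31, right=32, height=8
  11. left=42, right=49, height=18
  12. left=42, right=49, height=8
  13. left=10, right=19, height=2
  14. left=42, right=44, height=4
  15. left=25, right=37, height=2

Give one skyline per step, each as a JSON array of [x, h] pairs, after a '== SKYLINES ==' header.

== SKYLINES ==
[[16,3],[21,0]]
[[16,3],[21,0],[28,3],[32,0]]
[[16,3],[21,0],[28,3],[39,0]]
[[16,3],[21,0],[28,3],[39,17],[41,0]]
[[16,3],[21,0],[28,3],[39,18],[46,0]]
[[4,10],[21,0],[28,3],[39,18],[46,0]]
[[4,10],[21,0],[28,3],[39,18],[46,0]]
[[4,10],[21,0],[28,3],[39,18],[46,6],[47,0]]
[[4,10],[21,0],[25,13],[36,3],[39,18],[46,6],[47,0]]
[[4,10],[21,0],[25,13],[36,3],[39,18],[46,6],[47,0]]
[[4,10],[21,0],[25,13],[36,3],[39,18],[49,0]]
[[4,10],[21,0],[25,13],[36,3],[39,18],[49,0]]
[[4,10],[21,0],[25,13],[36,3],[39,18],[49,0]]
[[4,10],[21,0],[25,13],[36,3],[39,18],[49,0]]
[[4,10],[21,0],[25,13],[36,3],[39,18],[49,0]]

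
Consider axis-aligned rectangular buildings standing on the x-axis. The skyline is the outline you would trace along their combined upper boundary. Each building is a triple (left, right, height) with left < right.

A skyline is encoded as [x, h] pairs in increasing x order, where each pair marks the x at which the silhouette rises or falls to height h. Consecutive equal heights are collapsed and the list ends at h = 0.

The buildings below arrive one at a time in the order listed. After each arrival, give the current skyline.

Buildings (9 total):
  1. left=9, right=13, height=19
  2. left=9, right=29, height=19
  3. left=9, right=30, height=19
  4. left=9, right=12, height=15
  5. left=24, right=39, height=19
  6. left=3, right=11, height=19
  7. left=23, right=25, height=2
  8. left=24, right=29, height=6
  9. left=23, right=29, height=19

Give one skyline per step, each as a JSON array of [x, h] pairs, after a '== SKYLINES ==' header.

== SKYLINES ==
[[9,19],[13,0]]
[[9,19],[29,0]]
[[9,19],[30,0]]
[[9,19],[30,0]]
[[9,19],[39,0]]
[[3,19],[39,0]]
[[3,19],[39,0]]
[[3,19],[39,0]]
[[3,19],[39,0]]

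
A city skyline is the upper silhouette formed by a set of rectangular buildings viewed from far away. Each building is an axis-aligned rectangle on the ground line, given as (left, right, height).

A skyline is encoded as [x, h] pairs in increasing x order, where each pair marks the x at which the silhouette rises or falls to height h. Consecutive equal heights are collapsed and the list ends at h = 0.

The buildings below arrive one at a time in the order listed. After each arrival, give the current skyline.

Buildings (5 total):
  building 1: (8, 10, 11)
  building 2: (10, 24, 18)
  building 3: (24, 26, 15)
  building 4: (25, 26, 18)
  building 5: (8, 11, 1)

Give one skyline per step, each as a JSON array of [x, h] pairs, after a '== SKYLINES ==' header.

== SKYLINES ==
[[8,11],[10,0]]
[[8,11],[10,18],[24,0]]
[[8,11],[10,18],[24,15],[26,0]]
[[8,11],[10,18],[24,15],[25,18],[26,0]]
[[8,11],[10,18],[24,15],[25,18],[26,0]]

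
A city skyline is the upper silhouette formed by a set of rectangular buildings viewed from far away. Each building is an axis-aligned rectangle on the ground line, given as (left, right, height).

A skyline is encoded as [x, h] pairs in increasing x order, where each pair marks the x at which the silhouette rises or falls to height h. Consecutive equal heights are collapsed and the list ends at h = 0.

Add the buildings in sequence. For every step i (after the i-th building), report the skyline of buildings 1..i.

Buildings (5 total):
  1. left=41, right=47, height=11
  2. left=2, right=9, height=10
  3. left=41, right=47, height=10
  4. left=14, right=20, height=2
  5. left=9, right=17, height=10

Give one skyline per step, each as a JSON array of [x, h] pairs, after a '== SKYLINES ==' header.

== SKYLINES ==
[[41,11],[47,0]]
[[2,10],[9,0],[41,11],[47,0]]
[[2,10],[9,0],[41,11],[47,0]]
[[2,10],[9,0],[14,2],[20,0],[41,11],[47,0]]
[[2,10],[17,2],[20,0],[41,11],[47,0]]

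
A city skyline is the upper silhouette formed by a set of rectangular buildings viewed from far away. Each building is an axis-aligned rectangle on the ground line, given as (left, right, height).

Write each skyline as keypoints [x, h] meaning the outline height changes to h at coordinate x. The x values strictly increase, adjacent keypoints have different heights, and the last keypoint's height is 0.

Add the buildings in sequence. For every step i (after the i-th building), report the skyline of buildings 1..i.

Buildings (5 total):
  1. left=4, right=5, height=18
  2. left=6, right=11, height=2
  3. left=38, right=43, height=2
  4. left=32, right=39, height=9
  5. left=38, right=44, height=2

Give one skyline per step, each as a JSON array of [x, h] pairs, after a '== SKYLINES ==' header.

== SKYLINES ==
[[4,18],[5,0]]
[[4,18],[5,0],[6,2],[11,0]]
[[4,18],[5,0],[6,2],[11,0],[38,2],[43,0]]
[[4,18],[5,0],[6,2],[11,0],[32,9],[39,2],[43,0]]
[[4,18],[5,0],[6,2],[11,0],[32,9],[39,2],[44,0]]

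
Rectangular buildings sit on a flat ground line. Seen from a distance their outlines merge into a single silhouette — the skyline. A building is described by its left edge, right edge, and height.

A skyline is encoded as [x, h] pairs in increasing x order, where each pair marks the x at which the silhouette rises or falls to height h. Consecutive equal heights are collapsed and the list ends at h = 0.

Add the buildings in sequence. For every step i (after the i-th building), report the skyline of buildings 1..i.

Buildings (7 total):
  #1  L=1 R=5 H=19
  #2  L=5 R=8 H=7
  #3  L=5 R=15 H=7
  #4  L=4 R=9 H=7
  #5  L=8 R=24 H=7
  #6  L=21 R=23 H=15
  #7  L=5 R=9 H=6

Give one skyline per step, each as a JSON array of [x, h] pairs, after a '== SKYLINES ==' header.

== SKYLINES ==
[[1,19],[5,0]]
[[1,19],[5,7],[8,0]]
[[1,19],[5,7],[15,0]]
[[1,19],[5,7],[15,0]]
[[1,19],[5,7],[24,0]]
[[1,19],[5,7],[21,15],[23,7],[24,0]]
[[1,19],[5,7],[21,15],[23,7],[24,0]]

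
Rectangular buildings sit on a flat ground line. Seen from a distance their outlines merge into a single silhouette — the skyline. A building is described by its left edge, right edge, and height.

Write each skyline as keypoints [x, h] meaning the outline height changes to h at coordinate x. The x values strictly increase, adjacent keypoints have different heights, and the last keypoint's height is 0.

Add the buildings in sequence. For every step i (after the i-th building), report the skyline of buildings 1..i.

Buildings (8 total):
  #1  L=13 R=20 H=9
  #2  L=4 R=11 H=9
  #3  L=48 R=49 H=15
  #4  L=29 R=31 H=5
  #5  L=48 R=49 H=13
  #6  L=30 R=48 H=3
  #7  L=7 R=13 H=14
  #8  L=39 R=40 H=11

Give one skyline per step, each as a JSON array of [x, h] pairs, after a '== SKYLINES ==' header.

== SKYLINES ==
[[13,9],[20,0]]
[[4,9],[11,0],[13,9],[20,0]]
[[4,9],[11,0],[13,9],[20,0],[48,15],[49,0]]
[[4,9],[11,0],[13,9],[20,0],[29,5],[31,0],[48,15],[49,0]]
[[4,9],[11,0],[13,9],[20,0],[29,5],[31,0],[48,15],[49,0]]
[[4,9],[11,0],[13,9],[20,0],[29,5],[31,3],[48,15],[49,0]]
[[4,9],[7,14],[13,9],[20,0],[29,5],[31,3],[48,15],[49,0]]
[[4,9],[7,14],[13,9],[20,0],[29,5],[31,3],[39,11],[40,3],[48,15],[49,0]]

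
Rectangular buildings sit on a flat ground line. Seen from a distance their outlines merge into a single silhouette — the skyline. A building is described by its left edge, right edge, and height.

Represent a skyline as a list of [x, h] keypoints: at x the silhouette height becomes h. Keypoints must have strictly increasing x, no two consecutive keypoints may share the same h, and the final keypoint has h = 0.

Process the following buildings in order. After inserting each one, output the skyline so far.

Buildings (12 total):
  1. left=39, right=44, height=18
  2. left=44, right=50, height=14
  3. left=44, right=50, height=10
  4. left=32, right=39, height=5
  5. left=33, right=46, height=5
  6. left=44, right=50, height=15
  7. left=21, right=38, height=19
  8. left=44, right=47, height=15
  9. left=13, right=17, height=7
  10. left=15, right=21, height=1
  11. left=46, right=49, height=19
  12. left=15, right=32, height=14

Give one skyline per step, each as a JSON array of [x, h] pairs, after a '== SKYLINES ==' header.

== SKYLINES ==
[[39,18],[44,0]]
[[39,18],[44,14],[50,0]]
[[39,18],[44,14],[50,0]]
[[32,5],[39,18],[44,14],[50,0]]
[[32,5],[39,18],[44,14],[50,0]]
[[32,5],[39,18],[44,15],[50,0]]
[[21,19],[38,5],[39,18],[44,15],[50,0]]
[[21,19],[38,5],[39,18],[44,15],[50,0]]
[[13,7],[17,0],[21,19],[38,5],[39,18],[44,15],[50,0]]
[[13,7],[17,1],[21,19],[38,5],[39,18],[44,15],[50,0]]
[[13,7],[17,1],[21,19],[38,5],[39,18],[44,15],[46,19],[49,15],[50,0]]
[[13,7],[15,14],[21,19],[38,5],[39,18],[44,15],[46,19],[49,15],[50,0]]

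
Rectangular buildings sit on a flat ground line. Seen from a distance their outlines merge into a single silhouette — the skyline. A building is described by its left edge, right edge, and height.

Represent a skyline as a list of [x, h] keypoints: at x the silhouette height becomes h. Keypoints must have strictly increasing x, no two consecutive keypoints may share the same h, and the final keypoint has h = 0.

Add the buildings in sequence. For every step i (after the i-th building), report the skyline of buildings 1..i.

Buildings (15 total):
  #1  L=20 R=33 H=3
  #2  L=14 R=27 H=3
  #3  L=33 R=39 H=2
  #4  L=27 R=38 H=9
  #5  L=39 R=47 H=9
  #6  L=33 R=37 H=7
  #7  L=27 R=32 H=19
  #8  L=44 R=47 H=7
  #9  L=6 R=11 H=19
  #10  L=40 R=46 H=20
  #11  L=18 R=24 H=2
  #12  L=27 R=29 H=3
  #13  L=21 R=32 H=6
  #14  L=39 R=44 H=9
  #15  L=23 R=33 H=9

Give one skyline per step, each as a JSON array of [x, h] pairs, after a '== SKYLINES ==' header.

== SKYLINES ==
[[20,3],[33,0]]
[[14,3],[33,0]]
[[14,3],[33,2],[39,0]]
[[14,3],[27,9],[38,2],[39,0]]
[[14,3],[27,9],[38,2],[39,9],[47,0]]
[[14,3],[27,9],[38,2],[39,9],[47,0]]
[[14,3],[27,19],[32,9],[38,2],[39,9],[47,0]]
[[14,3],[27,19],[32,9],[38,2],[39,9],[47,0]]
[[6,19],[11,0],[14,3],[27,19],[32,9],[38,2],[39,9],[47,0]]
[[6,19],[11,0],[14,3],[27,19],[32,9],[38,2],[39,9],[40,20],[46,9],[47,0]]
[[6,19],[11,0],[14,3],[27,19],[32,9],[38,2],[39,9],[40,20],[46,9],[47,0]]
[[6,19],[11,0],[14,3],[27,19],[32,9],[38,2],[39,9],[40,20],[46,9],[47,0]]
[[6,19],[11,0],[14,3],[21,6],[27,19],[32,9],[38,2],[39,9],[40,20],[46,9],[47,0]]
[[6,19],[11,0],[14,3],[21,6],[27,19],[32,9],[38,2],[39,9],[40,20],[46,9],[47,0]]
[[6,19],[11,0],[14,3],[21,6],[23,9],[27,19],[32,9],[38,2],[39,9],[40,20],[46,9],[47,0]]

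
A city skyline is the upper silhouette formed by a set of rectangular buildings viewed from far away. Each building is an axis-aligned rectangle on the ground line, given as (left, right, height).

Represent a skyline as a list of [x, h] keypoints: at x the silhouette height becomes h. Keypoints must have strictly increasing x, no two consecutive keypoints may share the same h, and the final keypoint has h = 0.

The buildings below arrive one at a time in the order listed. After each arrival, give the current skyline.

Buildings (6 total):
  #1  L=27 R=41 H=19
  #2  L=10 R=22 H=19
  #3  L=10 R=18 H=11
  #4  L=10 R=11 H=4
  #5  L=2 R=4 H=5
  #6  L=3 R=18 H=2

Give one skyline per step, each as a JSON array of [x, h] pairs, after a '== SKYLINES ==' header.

== SKYLINES ==
[[27,19],[41,0]]
[[10,19],[22,0],[27,19],[41,0]]
[[10,19],[22,0],[27,19],[41,0]]
[[10,19],[22,0],[27,19],[41,0]]
[[2,5],[4,0],[10,19],[22,0],[27,19],[41,0]]
[[2,5],[4,2],[10,19],[22,0],[27,19],[41,0]]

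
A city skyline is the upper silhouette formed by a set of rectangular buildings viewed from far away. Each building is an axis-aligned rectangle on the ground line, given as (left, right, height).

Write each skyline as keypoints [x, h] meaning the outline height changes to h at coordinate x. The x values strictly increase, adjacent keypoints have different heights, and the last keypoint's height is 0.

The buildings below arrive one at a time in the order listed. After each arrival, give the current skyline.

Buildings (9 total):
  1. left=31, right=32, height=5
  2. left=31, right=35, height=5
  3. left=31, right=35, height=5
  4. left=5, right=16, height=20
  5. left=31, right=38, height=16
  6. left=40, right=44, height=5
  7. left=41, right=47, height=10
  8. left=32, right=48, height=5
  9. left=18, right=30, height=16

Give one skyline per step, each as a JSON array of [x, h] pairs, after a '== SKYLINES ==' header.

== SKYLINES ==
[[31,5],[32,0]]
[[31,5],[35,0]]
[[31,5],[35,0]]
[[5,20],[16,0],[31,5],[35,0]]
[[5,20],[16,0],[31,16],[38,0]]
[[5,20],[16,0],[31,16],[38,0],[40,5],[44,0]]
[[5,20],[16,0],[31,16],[38,0],[40,5],[41,10],[47,0]]
[[5,20],[16,0],[31,16],[38,5],[41,10],[47,5],[48,0]]
[[5,20],[16,0],[18,16],[30,0],[31,16],[38,5],[41,10],[47,5],[48,0]]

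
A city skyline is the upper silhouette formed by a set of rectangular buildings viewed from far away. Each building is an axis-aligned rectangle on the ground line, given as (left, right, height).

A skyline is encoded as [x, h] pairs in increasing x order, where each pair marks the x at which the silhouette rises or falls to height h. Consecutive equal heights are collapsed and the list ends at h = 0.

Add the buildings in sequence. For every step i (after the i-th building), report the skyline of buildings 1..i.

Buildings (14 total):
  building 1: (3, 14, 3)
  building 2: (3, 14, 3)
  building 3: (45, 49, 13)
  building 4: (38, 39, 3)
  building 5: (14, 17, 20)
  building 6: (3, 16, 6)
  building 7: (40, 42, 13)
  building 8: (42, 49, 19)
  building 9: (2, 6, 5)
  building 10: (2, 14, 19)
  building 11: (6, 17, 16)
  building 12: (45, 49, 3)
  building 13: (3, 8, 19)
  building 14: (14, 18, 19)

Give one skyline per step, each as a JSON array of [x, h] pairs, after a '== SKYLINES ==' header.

== SKYLINES ==
[[3,3],[14,0]]
[[3,3],[14,0]]
[[3,3],[14,0],[45,13],[49,0]]
[[3,3],[14,0],[38,3],[39,0],[45,13],[49,0]]
[[3,3],[14,20],[17,0],[38,3],[39,0],[45,13],[49,0]]
[[3,6],[14,20],[17,0],[38,3],[39,0],[45,13],[49,0]]
[[3,6],[14,20],[17,0],[38,3],[39,0],[40,13],[42,0],[45,13],[49,0]]
[[3,6],[14,20],[17,0],[38,3],[39,0],[40,13],[42,19],[49,0]]
[[2,5],[3,6],[14,20],[17,0],[38,3],[39,0],[40,13],[42,19],[49,0]]
[[2,19],[14,20],[17,0],[38,3],[39,0],[40,13],[42,19],[49,0]]
[[2,19],[14,20],[17,0],[38,3],[39,0],[40,13],[42,19],[49,0]]
[[2,19],[14,20],[17,0],[38,3],[39,0],[40,13],[42,19],[49,0]]
[[2,19],[14,20],[17,0],[38,3],[39,0],[40,13],[42,19],[49,0]]
[[2,19],[14,20],[17,19],[18,0],[38,3],[39,0],[40,13],[42,19],[49,0]]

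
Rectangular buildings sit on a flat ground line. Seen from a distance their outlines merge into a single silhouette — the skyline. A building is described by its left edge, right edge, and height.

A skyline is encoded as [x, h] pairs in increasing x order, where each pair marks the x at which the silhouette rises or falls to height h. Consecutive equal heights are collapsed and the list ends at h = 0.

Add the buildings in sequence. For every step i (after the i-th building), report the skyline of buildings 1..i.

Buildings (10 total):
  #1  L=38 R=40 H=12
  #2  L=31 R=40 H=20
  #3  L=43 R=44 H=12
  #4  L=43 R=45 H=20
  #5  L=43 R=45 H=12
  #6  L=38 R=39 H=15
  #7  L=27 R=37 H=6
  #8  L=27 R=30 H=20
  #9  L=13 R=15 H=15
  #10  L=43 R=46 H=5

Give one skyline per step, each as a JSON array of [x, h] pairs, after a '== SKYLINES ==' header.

== SKYLINES ==
[[38,12],[40,0]]
[[31,20],[40,0]]
[[31,20],[40,0],[43,12],[44,0]]
[[31,20],[40,0],[43,20],[45,0]]
[[31,20],[40,0],[43,20],[45,0]]
[[31,20],[40,0],[43,20],[45,0]]
[[27,6],[31,20],[40,0],[43,20],[45,0]]
[[27,20],[30,6],[31,20],[40,0],[43,20],[45,0]]
[[13,15],[15,0],[27,20],[30,6],[31,20],[40,0],[43,20],[45,0]]
[[13,15],[15,0],[27,20],[30,6],[31,20],[40,0],[43,20],[45,5],[46,0]]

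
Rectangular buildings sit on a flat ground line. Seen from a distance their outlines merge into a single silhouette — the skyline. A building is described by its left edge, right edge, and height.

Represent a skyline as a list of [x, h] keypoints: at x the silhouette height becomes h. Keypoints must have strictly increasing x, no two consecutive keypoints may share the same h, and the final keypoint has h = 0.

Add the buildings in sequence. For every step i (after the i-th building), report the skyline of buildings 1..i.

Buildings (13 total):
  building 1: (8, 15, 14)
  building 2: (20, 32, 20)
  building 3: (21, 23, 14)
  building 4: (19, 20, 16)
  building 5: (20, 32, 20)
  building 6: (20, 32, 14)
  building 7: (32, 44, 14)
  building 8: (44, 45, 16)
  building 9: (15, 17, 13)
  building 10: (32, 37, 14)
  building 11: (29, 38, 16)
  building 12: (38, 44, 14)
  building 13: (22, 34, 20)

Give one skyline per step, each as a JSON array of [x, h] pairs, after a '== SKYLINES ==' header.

== SKYLINES ==
[[8,14],[15,0]]
[[8,14],[15,0],[20,20],[32,0]]
[[8,14],[15,0],[20,20],[32,0]]
[[8,14],[15,0],[19,16],[20,20],[32,0]]
[[8,14],[15,0],[19,16],[20,20],[32,0]]
[[8,14],[15,0],[19,16],[20,20],[32,0]]
[[8,14],[15,0],[19,16],[20,20],[32,14],[44,0]]
[[8,14],[15,0],[19,16],[20,20],[32,14],[44,16],[45,0]]
[[8,14],[15,13],[17,0],[19,16],[20,20],[32,14],[44,16],[45,0]]
[[8,14],[15,13],[17,0],[19,16],[20,20],[32,14],[44,16],[45,0]]
[[8,14],[15,13],[17,0],[19,16],[20,20],[32,16],[38,14],[44,16],[45,0]]
[[8,14],[15,13],[17,0],[19,16],[20,20],[32,16],[38,14],[44,16],[45,0]]
[[8,14],[15,13],[17,0],[19,16],[20,20],[34,16],[38,14],[44,16],[45,0]]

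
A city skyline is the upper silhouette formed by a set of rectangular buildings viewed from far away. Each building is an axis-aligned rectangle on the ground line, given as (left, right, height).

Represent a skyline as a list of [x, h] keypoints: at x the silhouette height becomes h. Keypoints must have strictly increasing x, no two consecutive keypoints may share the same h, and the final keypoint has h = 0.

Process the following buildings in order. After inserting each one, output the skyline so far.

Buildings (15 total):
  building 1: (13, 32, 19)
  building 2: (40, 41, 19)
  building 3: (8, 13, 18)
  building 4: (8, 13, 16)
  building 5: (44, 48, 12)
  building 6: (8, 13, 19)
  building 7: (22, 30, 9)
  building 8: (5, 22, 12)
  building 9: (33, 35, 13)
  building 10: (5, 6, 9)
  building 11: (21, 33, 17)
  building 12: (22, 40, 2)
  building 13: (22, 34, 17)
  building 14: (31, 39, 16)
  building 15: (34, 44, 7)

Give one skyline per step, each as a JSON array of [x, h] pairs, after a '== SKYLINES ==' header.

== SKYLINES ==
[[13,19],[32,0]]
[[13,19],[32,0],[40,19],[41,0]]
[[8,18],[13,19],[32,0],[40,19],[41,0]]
[[8,18],[13,19],[32,0],[40,19],[41,0]]
[[8,18],[13,19],[32,0],[40,19],[41,0],[44,12],[48,0]]
[[8,19],[32,0],[40,19],[41,0],[44,12],[48,0]]
[[8,19],[32,0],[40,19],[41,0],[44,12],[48,0]]
[[5,12],[8,19],[32,0],[40,19],[41,0],[44,12],[48,0]]
[[5,12],[8,19],[32,0],[33,13],[35,0],[40,19],[41,0],[44,12],[48,0]]
[[5,12],[8,19],[32,0],[33,13],[35,0],[40,19],[41,0],[44,12],[48,0]]
[[5,12],[8,19],[32,17],[33,13],[35,0],[40,19],[41,0],[44,12],[48,0]]
[[5,12],[8,19],[32,17],[33,13],[35,2],[40,19],[41,0],[44,12],[48,0]]
[[5,12],[8,19],[32,17],[34,13],[35,2],[40,19],[41,0],[44,12],[48,0]]
[[5,12],[8,19],[32,17],[34,16],[39,2],[40,19],[41,0],[44,12],[48,0]]
[[5,12],[8,19],[32,17],[34,16],[39,7],[40,19],[41,7],[44,12],[48,0]]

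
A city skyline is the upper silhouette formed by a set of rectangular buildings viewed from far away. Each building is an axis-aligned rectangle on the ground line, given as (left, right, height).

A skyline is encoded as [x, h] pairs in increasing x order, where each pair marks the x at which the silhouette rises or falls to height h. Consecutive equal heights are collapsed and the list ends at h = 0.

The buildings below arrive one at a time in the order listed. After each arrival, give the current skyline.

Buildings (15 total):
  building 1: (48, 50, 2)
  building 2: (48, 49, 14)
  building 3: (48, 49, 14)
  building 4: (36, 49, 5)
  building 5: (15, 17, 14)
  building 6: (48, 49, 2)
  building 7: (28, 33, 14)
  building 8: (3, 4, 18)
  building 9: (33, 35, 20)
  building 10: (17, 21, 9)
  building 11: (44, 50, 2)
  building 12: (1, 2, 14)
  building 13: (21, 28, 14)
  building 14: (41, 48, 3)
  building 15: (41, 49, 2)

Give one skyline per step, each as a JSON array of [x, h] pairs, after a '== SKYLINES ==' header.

== SKYLINES ==
[[48,2],[50,0]]
[[48,14],[49,2],[50,0]]
[[48,14],[49,2],[50,0]]
[[36,5],[48,14],[49,2],[50,0]]
[[15,14],[17,0],[36,5],[48,14],[49,2],[50,0]]
[[15,14],[17,0],[36,5],[48,14],[49,2],[50,0]]
[[15,14],[17,0],[28,14],[33,0],[36,5],[48,14],[49,2],[50,0]]
[[3,18],[4,0],[15,14],[17,0],[28,14],[33,0],[36,5],[48,14],[49,2],[50,0]]
[[3,18],[4,0],[15,14],[17,0],[28,14],[33,20],[35,0],[36,5],[48,14],[49,2],[50,0]]
[[3,18],[4,0],[15,14],[17,9],[21,0],[28,14],[33,20],[35,0],[36,5],[48,14],[49,2],[50,0]]
[[3,18],[4,0],[15,14],[17,9],[21,0],[28,14],[33,20],[35,0],[36,5],[48,14],[49,2],[50,0]]
[[1,14],[2,0],[3,18],[4,0],[15,14],[17,9],[21,0],[28,14],[33,20],[35,0],[36,5],[48,14],[49,2],[50,0]]
[[1,14],[2,0],[3,18],[4,0],[15,14],[17,9],[21,14],[33,20],[35,0],[36,5],[48,14],[49,2],[50,0]]
[[1,14],[2,0],[3,18],[4,0],[15,14],[17,9],[21,14],[33,20],[35,0],[36,5],[48,14],[49,2],[50,0]]
[[1,14],[2,0],[3,18],[4,0],[15,14],[17,9],[21,14],[33,20],[35,0],[36,5],[48,14],[49,2],[50,0]]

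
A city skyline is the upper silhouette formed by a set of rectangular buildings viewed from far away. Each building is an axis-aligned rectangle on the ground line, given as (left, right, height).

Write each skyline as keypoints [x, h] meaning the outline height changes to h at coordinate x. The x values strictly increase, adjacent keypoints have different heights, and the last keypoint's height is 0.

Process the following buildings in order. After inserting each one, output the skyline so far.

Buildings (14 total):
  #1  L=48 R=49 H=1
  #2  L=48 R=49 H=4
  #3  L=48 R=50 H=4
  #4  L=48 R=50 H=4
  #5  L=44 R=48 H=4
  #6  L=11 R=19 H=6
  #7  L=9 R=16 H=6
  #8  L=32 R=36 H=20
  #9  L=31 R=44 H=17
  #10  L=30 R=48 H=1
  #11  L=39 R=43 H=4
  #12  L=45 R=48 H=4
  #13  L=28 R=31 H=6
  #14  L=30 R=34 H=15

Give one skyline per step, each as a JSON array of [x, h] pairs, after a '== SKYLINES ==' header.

== SKYLINES ==
[[48,1],[49,0]]
[[48,4],[49,0]]
[[48,4],[50,0]]
[[48,4],[50,0]]
[[44,4],[50,0]]
[[11,6],[19,0],[44,4],[50,0]]
[[9,6],[19,0],[44,4],[50,0]]
[[9,6],[19,0],[32,20],[36,0],[44,4],[50,0]]
[[9,6],[19,0],[31,17],[32,20],[36,17],[44,4],[50,0]]
[[9,6],[19,0],[30,1],[31,17],[32,20],[36,17],[44,4],[50,0]]
[[9,6],[19,0],[30,1],[31,17],[32,20],[36,17],[44,4],[50,0]]
[[9,6],[19,0],[30,1],[31,17],[32,20],[36,17],[44,4],[50,0]]
[[9,6],[19,0],[28,6],[31,17],[32,20],[36,17],[44,4],[50,0]]
[[9,6],[19,0],[28,6],[30,15],[31,17],[32,20],[36,17],[44,4],[50,0]]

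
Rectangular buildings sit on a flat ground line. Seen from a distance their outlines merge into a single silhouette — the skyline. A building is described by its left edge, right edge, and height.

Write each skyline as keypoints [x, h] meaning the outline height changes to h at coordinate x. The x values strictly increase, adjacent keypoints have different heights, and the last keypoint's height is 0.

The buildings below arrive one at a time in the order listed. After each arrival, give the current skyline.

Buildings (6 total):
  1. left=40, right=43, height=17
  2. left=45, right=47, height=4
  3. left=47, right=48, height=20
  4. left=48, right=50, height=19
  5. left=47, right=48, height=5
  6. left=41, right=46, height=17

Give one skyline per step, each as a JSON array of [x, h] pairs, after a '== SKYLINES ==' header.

== SKYLINES ==
[[40,17],[43,0]]
[[40,17],[43,0],[45,4],[47,0]]
[[40,17],[43,0],[45,4],[47,20],[48,0]]
[[40,17],[43,0],[45,4],[47,20],[48,19],[50,0]]
[[40,17],[43,0],[45,4],[47,20],[48,19],[50,0]]
[[40,17],[46,4],[47,20],[48,19],[50,0]]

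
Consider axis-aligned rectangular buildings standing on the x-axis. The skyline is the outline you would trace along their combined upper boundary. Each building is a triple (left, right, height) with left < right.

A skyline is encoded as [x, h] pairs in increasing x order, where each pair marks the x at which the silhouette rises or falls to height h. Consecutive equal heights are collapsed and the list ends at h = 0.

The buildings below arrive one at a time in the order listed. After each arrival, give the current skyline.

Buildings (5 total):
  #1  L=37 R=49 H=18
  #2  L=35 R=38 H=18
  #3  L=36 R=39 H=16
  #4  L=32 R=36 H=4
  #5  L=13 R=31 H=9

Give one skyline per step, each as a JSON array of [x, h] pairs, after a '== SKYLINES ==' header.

== SKYLINES ==
[[37,18],[49,0]]
[[35,18],[49,0]]
[[35,18],[49,0]]
[[32,4],[35,18],[49,0]]
[[13,9],[31,0],[32,4],[35,18],[49,0]]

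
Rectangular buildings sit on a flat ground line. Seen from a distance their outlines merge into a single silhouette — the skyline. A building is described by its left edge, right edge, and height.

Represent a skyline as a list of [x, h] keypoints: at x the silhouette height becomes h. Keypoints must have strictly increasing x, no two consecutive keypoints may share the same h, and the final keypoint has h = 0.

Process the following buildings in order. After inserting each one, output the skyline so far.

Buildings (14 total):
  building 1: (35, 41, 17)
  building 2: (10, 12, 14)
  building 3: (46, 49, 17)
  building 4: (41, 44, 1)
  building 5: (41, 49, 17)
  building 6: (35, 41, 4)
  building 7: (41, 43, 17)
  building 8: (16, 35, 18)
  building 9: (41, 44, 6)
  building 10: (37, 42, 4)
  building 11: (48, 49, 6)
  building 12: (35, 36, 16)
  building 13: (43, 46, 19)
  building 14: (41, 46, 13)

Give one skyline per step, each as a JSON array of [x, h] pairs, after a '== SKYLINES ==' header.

== SKYLINES ==
[[35,17],[41,0]]
[[10,14],[12,0],[35,17],[41,0]]
[[10,14],[12,0],[35,17],[41,0],[46,17],[49,0]]
[[10,14],[12,0],[35,17],[41,1],[44,0],[46,17],[49,0]]
[[10,14],[12,0],[35,17],[49,0]]
[[10,14],[12,0],[35,17],[49,0]]
[[10,14],[12,0],[35,17],[49,0]]
[[10,14],[12,0],[16,18],[35,17],[49,0]]
[[10,14],[12,0],[16,18],[35,17],[49,0]]
[[10,14],[12,0],[16,18],[35,17],[49,0]]
[[10,14],[12,0],[16,18],[35,17],[49,0]]
[[10,14],[12,0],[16,18],[35,17],[49,0]]
[[10,14],[12,0],[16,18],[35,17],[43,19],[46,17],[49,0]]
[[10,14],[12,0],[16,18],[35,17],[43,19],[46,17],[49,0]]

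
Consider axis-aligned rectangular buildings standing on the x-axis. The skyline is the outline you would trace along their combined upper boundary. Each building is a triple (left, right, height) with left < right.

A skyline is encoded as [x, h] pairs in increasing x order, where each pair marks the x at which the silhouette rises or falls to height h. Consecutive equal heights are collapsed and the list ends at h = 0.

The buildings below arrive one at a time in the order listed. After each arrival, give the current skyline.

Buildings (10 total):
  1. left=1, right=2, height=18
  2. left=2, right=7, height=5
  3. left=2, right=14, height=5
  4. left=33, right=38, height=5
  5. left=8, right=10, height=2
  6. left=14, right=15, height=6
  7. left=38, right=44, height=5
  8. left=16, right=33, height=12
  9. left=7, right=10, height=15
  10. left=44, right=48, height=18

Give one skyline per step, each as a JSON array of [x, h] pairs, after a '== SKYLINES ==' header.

== SKYLINES ==
[[1,18],[2,0]]
[[1,18],[2,5],[7,0]]
[[1,18],[2,5],[14,0]]
[[1,18],[2,5],[14,0],[33,5],[38,0]]
[[1,18],[2,5],[14,0],[33,5],[38,0]]
[[1,18],[2,5],[14,6],[15,0],[33,5],[38,0]]
[[1,18],[2,5],[14,6],[15,0],[33,5],[44,0]]
[[1,18],[2,5],[14,6],[15,0],[16,12],[33,5],[44,0]]
[[1,18],[2,5],[7,15],[10,5],[14,6],[15,0],[16,12],[33,5],[44,0]]
[[1,18],[2,5],[7,15],[10,5],[14,6],[15,0],[16,12],[33,5],[44,18],[48,0]]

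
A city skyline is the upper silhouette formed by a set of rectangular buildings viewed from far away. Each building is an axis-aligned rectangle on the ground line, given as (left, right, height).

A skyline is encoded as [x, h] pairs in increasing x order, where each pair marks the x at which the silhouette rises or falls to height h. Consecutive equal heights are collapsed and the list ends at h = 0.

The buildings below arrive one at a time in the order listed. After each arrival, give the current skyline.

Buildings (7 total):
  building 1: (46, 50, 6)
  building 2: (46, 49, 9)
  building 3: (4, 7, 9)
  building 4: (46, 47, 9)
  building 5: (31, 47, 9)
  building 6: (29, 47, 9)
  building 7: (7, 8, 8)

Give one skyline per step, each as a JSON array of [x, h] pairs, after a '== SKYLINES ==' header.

== SKYLINES ==
[[46,6],[50,0]]
[[46,9],[49,6],[50,0]]
[[4,9],[7,0],[46,9],[49,6],[50,0]]
[[4,9],[7,0],[46,9],[49,6],[50,0]]
[[4,9],[7,0],[31,9],[49,6],[50,0]]
[[4,9],[7,0],[29,9],[49,6],[50,0]]
[[4,9],[7,8],[8,0],[29,9],[49,6],[50,0]]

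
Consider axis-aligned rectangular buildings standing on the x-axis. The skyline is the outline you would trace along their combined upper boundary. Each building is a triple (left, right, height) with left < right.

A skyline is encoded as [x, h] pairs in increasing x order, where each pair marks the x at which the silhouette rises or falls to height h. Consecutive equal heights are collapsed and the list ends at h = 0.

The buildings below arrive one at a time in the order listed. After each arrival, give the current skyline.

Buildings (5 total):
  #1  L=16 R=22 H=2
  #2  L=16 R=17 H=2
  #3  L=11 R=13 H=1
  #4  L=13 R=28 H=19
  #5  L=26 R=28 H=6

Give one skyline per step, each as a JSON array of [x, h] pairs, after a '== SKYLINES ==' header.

== SKYLINES ==
[[16,2],[22,0]]
[[16,2],[22,0]]
[[11,1],[13,0],[16,2],[22,0]]
[[11,1],[13,19],[28,0]]
[[11,1],[13,19],[28,0]]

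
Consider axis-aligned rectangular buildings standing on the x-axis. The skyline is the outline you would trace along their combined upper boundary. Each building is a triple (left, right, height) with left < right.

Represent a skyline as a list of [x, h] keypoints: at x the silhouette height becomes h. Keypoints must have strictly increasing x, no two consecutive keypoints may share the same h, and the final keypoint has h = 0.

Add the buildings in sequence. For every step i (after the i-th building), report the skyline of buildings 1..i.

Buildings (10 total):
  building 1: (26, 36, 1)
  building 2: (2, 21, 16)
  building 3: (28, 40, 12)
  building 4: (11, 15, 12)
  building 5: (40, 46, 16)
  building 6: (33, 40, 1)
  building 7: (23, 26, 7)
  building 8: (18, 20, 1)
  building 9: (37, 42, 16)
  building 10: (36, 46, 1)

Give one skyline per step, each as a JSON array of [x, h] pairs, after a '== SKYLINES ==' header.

== SKYLINES ==
[[26,1],[36,0]]
[[2,16],[21,0],[26,1],[36,0]]
[[2,16],[21,0],[26,1],[28,12],[40,0]]
[[2,16],[21,0],[26,1],[28,12],[40,0]]
[[2,16],[21,0],[26,1],[28,12],[40,16],[46,0]]
[[2,16],[21,0],[26,1],[28,12],[40,16],[46,0]]
[[2,16],[21,0],[23,7],[26,1],[28,12],[40,16],[46,0]]
[[2,16],[21,0],[23,7],[26,1],[28,12],[40,16],[46,0]]
[[2,16],[21,0],[23,7],[26,1],[28,12],[37,16],[46,0]]
[[2,16],[21,0],[23,7],[26,1],[28,12],[37,16],[46,0]]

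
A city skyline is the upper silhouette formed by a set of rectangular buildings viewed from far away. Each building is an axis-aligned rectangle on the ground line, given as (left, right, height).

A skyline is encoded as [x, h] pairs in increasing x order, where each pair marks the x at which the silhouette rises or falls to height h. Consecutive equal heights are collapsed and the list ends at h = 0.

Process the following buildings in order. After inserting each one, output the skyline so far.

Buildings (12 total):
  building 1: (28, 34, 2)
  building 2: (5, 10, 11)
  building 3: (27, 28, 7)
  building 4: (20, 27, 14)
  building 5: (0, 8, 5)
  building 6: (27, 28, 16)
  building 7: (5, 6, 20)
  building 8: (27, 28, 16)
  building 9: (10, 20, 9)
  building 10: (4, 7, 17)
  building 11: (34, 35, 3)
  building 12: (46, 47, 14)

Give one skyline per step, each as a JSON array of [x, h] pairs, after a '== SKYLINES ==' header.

== SKYLINES ==
[[28,2],[34,0]]
[[5,11],[10,0],[28,2],[34,0]]
[[5,11],[10,0],[27,7],[28,2],[34,0]]
[[5,11],[10,0],[20,14],[27,7],[28,2],[34,0]]
[[0,5],[5,11],[10,0],[20,14],[27,7],[28,2],[34,0]]
[[0,5],[5,11],[10,0],[20,14],[27,16],[28,2],[34,0]]
[[0,5],[5,20],[6,11],[10,0],[20,14],[27,16],[28,2],[34,0]]
[[0,5],[5,20],[6,11],[10,0],[20,14],[27,16],[28,2],[34,0]]
[[0,5],[5,20],[6,11],[10,9],[20,14],[27,16],[28,2],[34,0]]
[[0,5],[4,17],[5,20],[6,17],[7,11],[10,9],[20,14],[27,16],[28,2],[34,0]]
[[0,5],[4,17],[5,20],[6,17],[7,11],[10,9],[20,14],[27,16],[28,2],[34,3],[35,0]]
[[0,5],[4,17],[5,20],[6,17],[7,11],[10,9],[20,14],[27,16],[28,2],[34,3],[35,0],[46,14],[47,0]]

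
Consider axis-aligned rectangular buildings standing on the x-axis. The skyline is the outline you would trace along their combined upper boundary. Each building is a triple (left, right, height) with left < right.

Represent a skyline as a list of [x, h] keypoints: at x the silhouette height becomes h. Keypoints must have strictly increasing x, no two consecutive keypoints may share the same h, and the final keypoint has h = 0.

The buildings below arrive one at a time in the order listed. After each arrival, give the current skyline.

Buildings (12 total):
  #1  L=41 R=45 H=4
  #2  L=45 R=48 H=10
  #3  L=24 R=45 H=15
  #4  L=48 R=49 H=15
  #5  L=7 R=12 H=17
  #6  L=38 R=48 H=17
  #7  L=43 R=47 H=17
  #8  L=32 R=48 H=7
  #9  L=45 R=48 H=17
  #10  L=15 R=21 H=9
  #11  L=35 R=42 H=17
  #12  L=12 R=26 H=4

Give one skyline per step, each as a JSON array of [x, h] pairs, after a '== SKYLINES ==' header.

== SKYLINES ==
[[41,4],[45,0]]
[[41,4],[45,10],[48,0]]
[[24,15],[45,10],[48,0]]
[[24,15],[45,10],[48,15],[49,0]]
[[7,17],[12,0],[24,15],[45,10],[48,15],[49,0]]
[[7,17],[12,0],[24,15],[38,17],[48,15],[49,0]]
[[7,17],[12,0],[24,15],[38,17],[48,15],[49,0]]
[[7,17],[12,0],[24,15],[38,17],[48,15],[49,0]]
[[7,17],[12,0],[24,15],[38,17],[48,15],[49,0]]
[[7,17],[12,0],[15,9],[21,0],[24,15],[38,17],[48,15],[49,0]]
[[7,17],[12,0],[15,9],[21,0],[24,15],[35,17],[48,15],[49,0]]
[[7,17],[12,4],[15,9],[21,4],[24,15],[35,17],[48,15],[49,0]]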